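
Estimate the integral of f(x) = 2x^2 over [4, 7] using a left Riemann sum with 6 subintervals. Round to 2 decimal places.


Left Riemann sum uses left endpoints of each subinterval.
Interval: [4, 7], n = 6
dx = (7 - 4) / 6 = 1/2
Left endpoints: [4, 9/2, 5, 11/2, 6, 13/2]
f values: [32, 81/2, 50, 121/2, 72, 169/2]
Sum = dx * (sum of f values)
= 1/2 * 679/2
= 679/4 = 169.75

169.75


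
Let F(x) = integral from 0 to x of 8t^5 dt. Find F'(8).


By the Fundamental Theorem of Calculus (Part 1):
If F(x) = integral from 0 to x of f(t) dt, then F'(x) = f(x)
Here f(t) = 8t^5
So F'(x) = 8x^5
Evaluate at x = 8:
F'(8) = 8 * 8^5
= 8 * 32768
= 262144

262144


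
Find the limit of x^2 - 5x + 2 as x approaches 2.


Since polynomials are continuous, we use direct substitution.
lim(x->2) of x^2 - 5x + 2
= 1 * 2^2 - 5 * 2 + 2
= 4 - 10 + 2
= -4

-4


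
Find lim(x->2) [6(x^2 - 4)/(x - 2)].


Direct substitution gives 0/0, so we factor the numerator.
Factor: 6(x^2 - 4) = 6 * (x - 2)(x + 2)
Cancel the common factor (x - 2):
6(x^2 - 4)/(x - 2) = 6 * (x + 2)
Now substitute x = 2:
= 6 * (2 + 2) = 24

24


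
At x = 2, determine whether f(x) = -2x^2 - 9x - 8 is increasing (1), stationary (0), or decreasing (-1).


Compute f'(x) to determine behavior:
f'(x) = -4x - 9
f'(2) = -4 * 2 - 9
= -8 - 9
= -17
Since f'(2) < 0, the function is decreasing (-1)

-1


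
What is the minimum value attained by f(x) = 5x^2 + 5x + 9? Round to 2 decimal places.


For a quadratic f(x) = ax^2 + bx + c with a > 0, the minimum is at the vertex.
Vertex x-coordinate: x = -b/(2a)
x = -(5) / (2 * 5)
x = -5/10 = -1/2
Substitute back to find the minimum value:
f(-1/2) = 5 * (-1/2)^2 + 5 * (-1/2) + 9
= 5/4 - 5/2 + 9
= 31/4 = 7.75

7.75


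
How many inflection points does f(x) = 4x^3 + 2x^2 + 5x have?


Inflection points occur where f''(x) = 0 and concavity changes.
f(x) = 4x^3 + 2x^2 + 5x
f'(x) = 12x^2 + 4x + 5
f''(x) = 24x + 4
Set f''(x) = 0:
24x + 4 = 0
x = -4 / 24 = -1/6
Since f''(x) is linear (degree 1), it changes sign at this point.
Therefore there is exactly 1 inflection point.

1


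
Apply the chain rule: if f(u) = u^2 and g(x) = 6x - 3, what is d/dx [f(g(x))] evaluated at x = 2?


Using the chain rule: (f(g(x)))' = f'(g(x)) * g'(x)
First, find g(2):
g(2) = 6 * 2 - 3 = 9
Next, f'(u) = 2u
And g'(x) = 6
So f'(g(2)) * g'(2)
= 2 * 9 * 6
= 108

108


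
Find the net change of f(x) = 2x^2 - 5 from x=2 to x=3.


Net change = f(b) - f(a)
f(x) = 2x^2 - 5
Compute f(3):
f(3) = 2 * 3^2 + 0 * 3 - 5
= 18 + 0 - 5
= 13
Compute f(2):
f(2) = 2 * 2^2 + 0 * 2 - 5
= 8 + 0 - 5
= 3
Net change = 13 - 3 = 10

10


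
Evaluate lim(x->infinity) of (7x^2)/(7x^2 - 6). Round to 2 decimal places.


For limits at infinity with equal-degree polynomials,
we compare leading coefficients.
Numerator leading term: 7x^2
Denominator leading term: 7x^2
Divide both by x^2:
lim = (7) / (7 - 6/x^2)
As x -> infinity, the 1/x and 1/x^2 terms vanish:
= 7/7 = 1 = 1.00

1.00


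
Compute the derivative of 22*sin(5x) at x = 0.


Apply the chain rule to differentiate 22*sin(5x):
d/dx [22*sin(5x)]
= 22 * cos(5x) * d/dx(5x)
= 22 * 5 * cos(5x)
= 110 * cos(5x)
Evaluate at x = 0:
= 110 * cos(0)
= 110 * 1
= 110

110


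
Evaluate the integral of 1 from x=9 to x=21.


The integral of a constant k over [a, b] equals k * (b - a).
integral from 9 to 21 of 1 dx
= 1 * (21 - 9)
= 1 * 12
= 12

12


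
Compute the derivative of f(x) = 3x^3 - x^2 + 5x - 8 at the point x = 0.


Differentiate f(x) = 3x^3 - x^2 + 5x - 8 term by term:
f'(x) = 9x^2 - 2x + 5
Substitute x = 0:
f'(0) = 9 * 0^2 - 2 * 0 + 5
= 0 + 0 + 5
= 5

5


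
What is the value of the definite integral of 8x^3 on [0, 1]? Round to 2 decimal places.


Find the antiderivative of 8x^3:
F(x) = 8/4 * x^4
Apply the Fundamental Theorem of Calculus:
F(1) - F(0)
= 8/4 * 1^4 - 8/4 * 0^4
= 8/4 * (1 - 0)
= 8/4 * 1
= 2 = 2.00

2.00


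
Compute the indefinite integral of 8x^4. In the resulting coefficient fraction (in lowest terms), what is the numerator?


Apply the power rule for integration:
integral of ax^n dx = a/(n+1) * x^(n+1) + C
integral of 8x^4 dx
= 8/5 * x^5 + C
The coefficient in lowest terms is 8/5, and its numerator is 8

8


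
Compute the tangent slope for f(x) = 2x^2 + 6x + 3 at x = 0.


The slope of the tangent line equals f'(x) at the point.
f(x) = 2x^2 + 6x + 3
f'(x) = 4x + 6
At x = 0:
f'(0) = 4 * 0 + 6
= 0 + 6
= 6

6


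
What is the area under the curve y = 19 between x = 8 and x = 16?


The area under a constant function y = 19 is a rectangle.
Width = 16 - 8 = 8
Height = 19
Area = width * height
= 8 * 19
= 152

152


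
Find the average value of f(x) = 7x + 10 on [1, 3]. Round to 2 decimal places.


Average value = 1/(b-a) * integral from a to b of f(x) dx
First compute the integral of 7x + 10:
F(x) = (7/2)x^2 + 10x
F(3) = 7/2 * 9 + 10 * 3 = 123/2
F(1) = 7/2 * 1 + 10 * 1 = 27/2
Integral = 123/2 - 27/2 = 48
Average = 48 / (3 - 1) = 48 / 2
= 24 = 24.00

24.00


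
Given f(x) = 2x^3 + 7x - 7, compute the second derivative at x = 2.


First derivative:
f'(x) = 6x^2 + 7
Second derivative:
f''(x) = 12x
Substitute x = 2:
f''(2) = 12 * 2 + 0
= 24 + 0
= 24

24


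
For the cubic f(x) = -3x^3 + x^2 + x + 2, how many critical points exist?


Find where f'(x) = 0:
f(x) = -3x^3 + x^2 + x + 2
f'(x) = -9x^2 + 2x + 1
This is a quadratic in x. Use the discriminant to count real roots.
Discriminant = (2)^2 - 4 * (-9) * 1
= 4 - (-36)
= 40
Since discriminant > 0, f'(x) = 0 has 2 real solutions.
Number of critical points: 2

2


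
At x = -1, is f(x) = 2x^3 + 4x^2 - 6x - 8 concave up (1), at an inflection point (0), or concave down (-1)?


Concavity is determined by the sign of f''(x).
f(x) = 2x^3 + 4x^2 - 6x - 8
f'(x) = 6x^2 + 8x - 6
f''(x) = 12x + 8
f''(-1) = 12 * (-1) + 8
= -12 + 8
= -4
Since f''(-1) < 0, the function is concave down (-1)

-1


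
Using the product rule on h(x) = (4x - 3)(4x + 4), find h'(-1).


Let u(x) = 4x - 3 and v(x) = 4x + 4
u'(x) = 4
v'(x) = 4
Product rule: h'(x) = u'(x)*v(x) + u(x)*v'(x)
= 4 * (4x + 4) + (4x - 3) * 4
At x = -1:
u(-1) = 4 * (-1) - 3 = -7
v(-1) = 4 * (-1) + 4 = 0
h'(-1) = 4 * 0 + (-7) * 4
= 0 - 28
= -28

-28


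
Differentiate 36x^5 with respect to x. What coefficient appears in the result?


We apply the power rule: d/dx [ax^n] = a*n * x^(n-1)
d/dx [36x^5]
= 36 * 5 * x^(5-1)
= 180x^4
The coefficient is 180

180


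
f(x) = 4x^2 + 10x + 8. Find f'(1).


Differentiate term by term using power and sum rules:
f(x) = 4x^2 + 10x + 8
f'(x) = 8x + 10
Substitute x = 1:
f'(1) = 8 * 1 + 10
= 8 + 10
= 18

18


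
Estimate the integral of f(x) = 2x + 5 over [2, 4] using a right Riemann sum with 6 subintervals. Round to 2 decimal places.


Right Riemann sum uses right endpoints of each subinterval.
Interval: [2, 4], n = 6
dx = (4 - 2) / 6 = 1/3
Right endpoints: [7/3, 8/3, 3, 10/3, 11/3, 4]
f values: [29/3, 31/3, 11, 35/3, 37/3, 13]
Sum = dx * (sum of f values)
= 1/3 * 68
= 68/3 ≈ 22.67

22.67


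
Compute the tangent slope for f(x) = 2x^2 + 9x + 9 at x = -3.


The slope of the tangent line equals f'(x) at the point.
f(x) = 2x^2 + 9x + 9
f'(x) = 4x + 9
At x = -3:
f'(-3) = 4 * (-3) + 9
= -12 + 9
= -3

-3


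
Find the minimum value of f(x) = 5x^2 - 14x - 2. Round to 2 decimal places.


For a quadratic f(x) = ax^2 + bx + c with a > 0, the minimum is at the vertex.
Vertex x-coordinate: x = -b/(2a)
x = -(-14) / (2 * 5)
x = 14/10 = 7/5
Substitute back to find the minimum value:
f(7/5) = 5 * (7/5)^2 - 14 * (7/5) - 2
= 49/5 - 98/5 - 2
= -59/5 = -11.80

-11.80


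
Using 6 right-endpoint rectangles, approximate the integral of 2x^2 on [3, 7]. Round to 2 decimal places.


Right Riemann sum uses right endpoints of each subinterval.
Interval: [3, 7], n = 6
dx = (7 - 3) / 6 = 2/3
Right endpoints: [11/3, 13/3, 5, 17/3, 19/3, 7]
f values: [242/9, 338/9, 50, 578/9, 722/9, 98]
Sum = dx * (sum of f values)
= 2/3 * 3212/9
= 6424/27 ≈ 237.93

237.93


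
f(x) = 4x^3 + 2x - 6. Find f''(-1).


First derivative:
f'(x) = 12x^2 + 2
Second derivative:
f''(x) = 24x
Substitute x = -1:
f''(-1) = 24 * (-1) + 0
= -24 + 0
= -24

-24


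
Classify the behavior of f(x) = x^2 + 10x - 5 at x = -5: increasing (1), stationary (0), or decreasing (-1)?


Compute f'(x) to determine behavior:
f'(x) = 2x + 10
f'(-5) = 2 * (-5) + 10
= -10 + 10
= 0
Since f'(-5) = 0, the function is stationary (0)

0


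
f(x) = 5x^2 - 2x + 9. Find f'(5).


Differentiate term by term using power and sum rules:
f(x) = 5x^2 - 2x + 9
f'(x) = 10x - 2
Substitute x = 5:
f'(5) = 10 * 5 - 2
= 50 - 2
= 48

48


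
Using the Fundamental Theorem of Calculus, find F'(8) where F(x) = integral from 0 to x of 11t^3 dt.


By the Fundamental Theorem of Calculus (Part 1):
If F(x) = integral from 0 to x of f(t) dt, then F'(x) = f(x)
Here f(t) = 11t^3
So F'(x) = 11x^3
Evaluate at x = 8:
F'(8) = 11 * 8^3
= 11 * 512
= 5632

5632


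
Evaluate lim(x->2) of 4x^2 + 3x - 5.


Since polynomials are continuous, we use direct substitution.
lim(x->2) of 4x^2 + 3x - 5
= 4 * 2^2 + 3 * 2 - 5
= 16 + 6 - 5
= 17

17


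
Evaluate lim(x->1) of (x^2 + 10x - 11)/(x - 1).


Direct substitution gives 0/0, so we factor the numerator.
Factor: (x^2 + 10x - 11) = (x - 1)(x + 11)
Cancel the common factor (x - 1):
(x^2 + 10x - 11)/(x - 1) = (x + 11)
Now substitute x = 1:
= (1) - (-11) = 12

12


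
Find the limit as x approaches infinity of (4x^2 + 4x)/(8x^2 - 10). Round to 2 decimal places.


For limits at infinity with equal-degree polynomials,
we compare leading coefficients.
Numerator leading term: 4x^2
Denominator leading term: 8x^2
Divide both by x^2:
lim = (4 + 4/x) / (8 - 10/x^2)
As x -> infinity, the 1/x and 1/x^2 terms vanish:
= 4/8 = 1/2 = 0.50

0.50


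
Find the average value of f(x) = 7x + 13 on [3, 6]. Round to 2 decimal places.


Average value = 1/(b-a) * integral from a to b of f(x) dx
First compute the integral of 7x + 13:
F(x) = (7/2)x^2 + 13x
F(6) = 7/2 * 36 + 13 * 6 = 204
F(3) = 7/2 * 9 + 13 * 3 = 141/2
Integral = 204 - 141/2 = 267/2
Average = (267/2) / (6 - 3) = (267/2) / 3
= 89/2 = 44.50

44.50


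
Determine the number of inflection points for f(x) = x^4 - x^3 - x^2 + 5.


Inflection points occur where f''(x) = 0 and concavity changes.
f(x) = x^4 - x^3 - x^2 + 5
f'(x) = 4x^3 - 3x^2 - 2x
f''(x) = 12x^2 - 6x - 2
This is a quadratic in x. Use the discriminant to count real roots.
Discriminant = (-6)^2 - 4 * 12 * (-2)
= 36 - (-96)
= 132
Since discriminant > 0, f''(x) = 0 has 2 distinct real solutions.
A quadratic with two distinct real roots changes sign at each root, so concavity changes at both.
Number of inflection points: 2

2


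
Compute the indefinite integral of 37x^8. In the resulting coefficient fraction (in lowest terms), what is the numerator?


Apply the power rule for integration:
integral of ax^n dx = a/(n+1) * x^(n+1) + C
integral of 37x^8 dx
= 37/9 * x^9 + C
The coefficient in lowest terms is 37/9, and its numerator is 37

37


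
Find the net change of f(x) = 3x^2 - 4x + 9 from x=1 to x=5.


Net change = f(b) - f(a)
f(x) = 3x^2 - 4x + 9
Compute f(5):
f(5) = 3 * 5^2 - 4 * 5 + 9
= 75 - 20 + 9
= 64
Compute f(1):
f(1) = 3 * 1^2 - 4 * 1 + 9
= 3 - 4 + 9
= 8
Net change = 64 - 8 = 56

56


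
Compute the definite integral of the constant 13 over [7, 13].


The integral of a constant k over [a, b] equals k * (b - a).
integral from 7 to 13 of 13 dx
= 13 * (13 - 7)
= 13 * 6
= 78

78


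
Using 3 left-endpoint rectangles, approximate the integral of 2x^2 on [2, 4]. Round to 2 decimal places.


Left Riemann sum uses left endpoints of each subinterval.
Interval: [2, 4], n = 3
dx = (4 - 2) / 3 = 2/3
Left endpoints: [2, 8/3, 10/3]
f values: [8, 128/9, 200/9]
Sum = dx * (sum of f values)
= 2/3 * 400/9
= 800/27 ≈ 29.63

29.63


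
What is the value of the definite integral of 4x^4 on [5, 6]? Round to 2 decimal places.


Find the antiderivative of 4x^4:
F(x) = 4/5 * x^5
Apply the Fundamental Theorem of Calculus:
F(6) - F(5)
= 4/5 * 6^5 - 4/5 * 5^5
= 4/5 * (7776 - 3125)
= 4/5 * 4651
= 18604/5 = 3720.80

3720.80


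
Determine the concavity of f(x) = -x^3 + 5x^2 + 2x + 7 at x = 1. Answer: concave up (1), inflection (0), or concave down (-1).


Concavity is determined by the sign of f''(x).
f(x) = -x^3 + 5x^2 + 2x + 7
f'(x) = -3x^2 + 10x + 2
f''(x) = -6x + 10
f''(1) = -6 * 1 + 10
= -6 + 10
= 4
Since f''(1) > 0, the function is concave up (1)

1


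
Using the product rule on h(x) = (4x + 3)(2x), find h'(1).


Let u(x) = 4x + 3 and v(x) = 2x
u'(x) = 4
v'(x) = 2
Product rule: h'(x) = u'(x)*v(x) + u(x)*v'(x)
= 4 * (2x) + (4x + 3) * 2
At x = 1:
u(1) = 4 * 1 + 3 = 7
v(1) = 2 * 1 + 0 = 2
h'(1) = 4 * 2 + 7 * 2
= 8 + 14
= 22

22


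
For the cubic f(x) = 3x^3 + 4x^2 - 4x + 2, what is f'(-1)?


Differentiate f(x) = 3x^3 + 4x^2 - 4x + 2 term by term:
f'(x) = 9x^2 + 8x - 4
Substitute x = -1:
f'(-1) = 9 * (-1)^2 + 8 * (-1) - 4
= 9 - 8 - 4
= -3

-3


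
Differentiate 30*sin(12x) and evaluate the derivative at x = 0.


Apply the chain rule to differentiate 30*sin(12x):
d/dx [30*sin(12x)]
= 30 * cos(12x) * d/dx(12x)
= 30 * 12 * cos(12x)
= 360 * cos(12x)
Evaluate at x = 0:
= 360 * cos(0)
= 360 * 1
= 360

360


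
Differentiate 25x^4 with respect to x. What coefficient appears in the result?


We apply the power rule: d/dx [ax^n] = a*n * x^(n-1)
d/dx [25x^4]
= 25 * 4 * x^(4-1)
= 100x^3
The coefficient is 100

100


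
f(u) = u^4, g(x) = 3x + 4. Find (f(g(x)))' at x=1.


Using the chain rule: (f(g(x)))' = f'(g(x)) * g'(x)
First, find g(1):
g(1) = 3 * 1 + 4 = 7
Next, f'(u) = 4u^3
And g'(x) = 3
So f'(g(1)) * g'(1)
= 4 * 7^3 * 3
= 4 * 343 * 3
= 4116

4116


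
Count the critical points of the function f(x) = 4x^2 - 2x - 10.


Find where f'(x) = 0:
f'(x) = 8x - 2
Set f'(x) = 0:
8x - 2 = 0
x = 2 / 8 = 1/4
This is a linear equation in x, so there is exactly one solution.
Number of critical points: 1

1


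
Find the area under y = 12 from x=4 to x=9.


The area under a constant function y = 12 is a rectangle.
Width = 9 - 4 = 5
Height = 12
Area = width * height
= 5 * 12
= 60

60


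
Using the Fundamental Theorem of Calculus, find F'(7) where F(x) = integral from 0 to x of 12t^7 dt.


By the Fundamental Theorem of Calculus (Part 1):
If F(x) = integral from 0 to x of f(t) dt, then F'(x) = f(x)
Here f(t) = 12t^7
So F'(x) = 12x^7
Evaluate at x = 7:
F'(7) = 12 * 7^7
= 12 * 823543
= 9882516

9882516


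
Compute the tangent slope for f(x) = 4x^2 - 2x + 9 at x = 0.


The slope of the tangent line equals f'(x) at the point.
f(x) = 4x^2 - 2x + 9
f'(x) = 8x - 2
At x = 0:
f'(0) = 8 * 0 - 2
= 0 - 2
= -2

-2


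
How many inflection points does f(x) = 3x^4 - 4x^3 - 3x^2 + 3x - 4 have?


Inflection points occur where f''(x) = 0 and concavity changes.
f(x) = 3x^4 - 4x^3 - 3x^2 + 3x - 4
f'(x) = 12x^3 - 12x^2 - 6x + 3
f''(x) = 36x^2 - 24x - 6
This is a quadratic in x. Use the discriminant to count real roots.
Discriminant = (-24)^2 - 4 * 36 * (-6)
= 576 - (-864)
= 1440
Since discriminant > 0, f''(x) = 0 has 2 distinct real solutions.
A quadratic with two distinct real roots changes sign at each root, so concavity changes at both.
Number of inflection points: 2

2


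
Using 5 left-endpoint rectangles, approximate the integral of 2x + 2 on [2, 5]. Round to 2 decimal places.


Left Riemann sum uses left endpoints of each subinterval.
Interval: [2, 5], n = 5
dx = (5 - 2) / 5 = 3/5
Left endpoints: [2, 13/5, 16/5, 19/5, 22/5]
f values: [6, 36/5, 42/5, 48/5, 54/5]
Sum = dx * (sum of f values)
= 3/5 * 42
= 126/5 = 25.20

25.20


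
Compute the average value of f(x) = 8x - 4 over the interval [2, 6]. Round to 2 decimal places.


Average value = 1/(b-a) * integral from a to b of f(x) dx
First compute the integral of 8x - 4:
F(x) = 4x^2 - 4x
F(6) = 4 * 36 - 4 * 6 = 120
F(2) = 4 * 4 - 4 * 2 = 8
Integral = 120 - 8 = 112
Average = 112 / (6 - 2) = 112 / 4
= 28 = 28.00

28.00


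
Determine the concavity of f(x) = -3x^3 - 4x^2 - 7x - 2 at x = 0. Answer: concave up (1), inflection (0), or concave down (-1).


Concavity is determined by the sign of f''(x).
f(x) = -3x^3 - 4x^2 - 7x - 2
f'(x) = -9x^2 - 8x - 7
f''(x) = -18x - 8
f''(0) = -18 * 0 - 8
= 0 - 8
= -8
Since f''(0) < 0, the function is concave down (-1)

-1


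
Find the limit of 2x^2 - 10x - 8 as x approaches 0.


Since polynomials are continuous, we use direct substitution.
lim(x->0) of 2x^2 - 10x - 8
= 2 * 0^2 - 10 * 0 - 8
= 0 + 0 - 8
= -8

-8


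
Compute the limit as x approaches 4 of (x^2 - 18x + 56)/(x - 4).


Direct substitution gives 0/0, so we factor the numerator.
Factor: (x^2 - 18x + 56) = (x - 4)(x - 14)
Cancel the common factor (x - 4):
(x^2 - 18x + 56)/(x - 4) = (x - 14)
Now substitute x = 4:
= (4) - (14) = -10

-10


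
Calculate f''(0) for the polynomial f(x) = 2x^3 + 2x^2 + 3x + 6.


First derivative:
f'(x) = 6x^2 + 4x + 3
Second derivative:
f''(x) = 12x + 4
Substitute x = 0:
f''(0) = 12 * 0 + 4
= 0 + 4
= 4

4


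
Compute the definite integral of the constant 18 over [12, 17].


The integral of a constant k over [a, b] equals k * (b - a).
integral from 12 to 17 of 18 dx
= 18 * (17 - 12)
= 18 * 5
= 90

90


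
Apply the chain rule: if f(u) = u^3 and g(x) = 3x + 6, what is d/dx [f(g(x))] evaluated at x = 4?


Using the chain rule: (f(g(x)))' = f'(g(x)) * g'(x)
First, find g(4):
g(4) = 3 * 4 + 6 = 18
Next, f'(u) = 3u^2
And g'(x) = 3
So f'(g(4)) * g'(4)
= 3 * 18^2 * 3
= 3 * 324 * 3
= 2916

2916


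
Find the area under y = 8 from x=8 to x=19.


The area under a constant function y = 8 is a rectangle.
Width = 19 - 8 = 11
Height = 8
Area = width * height
= 11 * 8
= 88

88


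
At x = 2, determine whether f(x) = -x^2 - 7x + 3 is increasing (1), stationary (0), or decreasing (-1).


Compute f'(x) to determine behavior:
f'(x) = -2x - 7
f'(2) = -2 * 2 - 7
= -4 - 7
= -11
Since f'(2) < 0, the function is decreasing (-1)

-1


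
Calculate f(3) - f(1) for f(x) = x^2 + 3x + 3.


Net change = f(b) - f(a)
f(x) = x^2 + 3x + 3
Compute f(3):
f(3) = 1 * 3^2 + 3 * 3 + 3
= 9 + 9 + 3
= 21
Compute f(1):
f(1) = 1 * 1^2 + 3 * 1 + 3
= 1 + 3 + 3
= 7
Net change = 21 - 7 = 14

14


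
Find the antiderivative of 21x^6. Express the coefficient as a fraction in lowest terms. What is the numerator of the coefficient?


Apply the power rule for integration:
integral of ax^n dx = a/(n+1) * x^(n+1) + C
integral of 21x^6 dx
= 21/7 * x^7 + C
= 3 * x^7 + C
The coefficient in lowest terms is 3 = 3/1, so its numerator is 3

3


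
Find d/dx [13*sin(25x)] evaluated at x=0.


Apply the chain rule to differentiate 13*sin(25x):
d/dx [13*sin(25x)]
= 13 * cos(25x) * d/dx(25x)
= 13 * 25 * cos(25x)
= 325 * cos(25x)
Evaluate at x = 0:
= 325 * cos(0)
= 325 * 1
= 325

325


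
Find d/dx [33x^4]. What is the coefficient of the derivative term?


We apply the power rule: d/dx [ax^n] = a*n * x^(n-1)
d/dx [33x^4]
= 33 * 4 * x^(4-1)
= 132x^3
The coefficient is 132

132


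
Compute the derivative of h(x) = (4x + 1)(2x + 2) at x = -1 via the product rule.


Let u(x) = 4x + 1 and v(x) = 2x + 2
u'(x) = 4
v'(x) = 2
Product rule: h'(x) = u'(x)*v(x) + u(x)*v'(x)
= 4 * (2x + 2) + (4x + 1) * 2
At x = -1:
u(-1) = 4 * (-1) + 1 = -3
v(-1) = 2 * (-1) + 2 = 0
h'(-1) = 4 * 0 + (-3) * 2
= 0 - 6
= -6

-6


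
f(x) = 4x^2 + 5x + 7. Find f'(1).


Differentiate term by term using power and sum rules:
f(x) = 4x^2 + 5x + 7
f'(x) = 8x + 5
Substitute x = 1:
f'(1) = 8 * 1 + 5
= 8 + 5
= 13

13


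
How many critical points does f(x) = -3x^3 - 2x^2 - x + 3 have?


Find where f'(x) = 0:
f(x) = -3x^3 - 2x^2 - x + 3
f'(x) = -9x^2 - 4x - 1
This is a quadratic in x. Use the discriminant to count real roots.
Discriminant = (-4)^2 - 4 * (-9) * (-1)
= 16 - 36
= -20
Since discriminant < 0, f'(x) = 0 has no real solutions.
Number of critical points: 0

0


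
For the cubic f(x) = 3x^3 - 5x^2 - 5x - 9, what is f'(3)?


Differentiate f(x) = 3x^3 - 5x^2 - 5x - 9 term by term:
f'(x) = 9x^2 - 10x - 5
Substitute x = 3:
f'(3) = 9 * 3^2 - 10 * 3 - 5
= 81 - 30 - 5
= 46

46


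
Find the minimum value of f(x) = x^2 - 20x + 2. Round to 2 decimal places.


For a quadratic f(x) = ax^2 + bx + c with a > 0, the minimum is at the vertex.
Vertex x-coordinate: x = -b/(2a)
x = -(-20) / (2 * 1)
x = 20/2 = 10
Substitute back to find the minimum value:
f(10) = 1 * 10^2 - 20 * 10 + 2
= 100 - 200 + 2
= -98 = -98.00

-98.00


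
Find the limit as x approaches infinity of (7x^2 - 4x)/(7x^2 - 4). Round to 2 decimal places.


For limits at infinity with equal-degree polynomials,
we compare leading coefficients.
Numerator leading term: 7x^2
Denominator leading term: 7x^2
Divide both by x^2:
lim = (7 - 4/x) / (7 - 4/x^2)
As x -> infinity, the 1/x and 1/x^2 terms vanish:
= 7/7 = 1 = 1.00

1.00


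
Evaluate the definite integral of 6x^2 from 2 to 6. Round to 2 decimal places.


Find the antiderivative of 6x^2:
F(x) = 6/3 * x^3
Apply the Fundamental Theorem of Calculus:
F(6) - F(2)
= 6/3 * 6^3 - 6/3 * 2^3
= 6/3 * (216 - 8)
= 6/3 * 208
= 416 = 416.00

416.00


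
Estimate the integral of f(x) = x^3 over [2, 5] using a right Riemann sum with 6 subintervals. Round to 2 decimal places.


Right Riemann sum uses right endpoints of each subinterval.
Interval: [2, 5], n = 6
dx = (5 - 2) / 6 = 1/2
Right endpoints: [5/2, 3, 7/2, 4, 9/2, 5]
f values: [125/8, 27, 343/8, 64, 729/8, 125]
Sum = dx * (sum of f values)
= 1/2 * 2925/8
= 2925/16 ≈ 182.81

182.81


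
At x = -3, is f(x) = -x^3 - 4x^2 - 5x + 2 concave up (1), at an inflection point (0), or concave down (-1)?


Concavity is determined by the sign of f''(x).
f(x) = -x^3 - 4x^2 - 5x + 2
f'(x) = -3x^2 - 8x - 5
f''(x) = -6x - 8
f''(-3) = -6 * (-3) - 8
= 18 - 8
= 10
Since f''(-3) > 0, the function is concave up (1)

1


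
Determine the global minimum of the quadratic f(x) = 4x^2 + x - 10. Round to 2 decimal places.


For a quadratic f(x) = ax^2 + bx + c with a > 0, the minimum is at the vertex.
Vertex x-coordinate: x = -b/(2a)
x = -(1) / (2 * 4)
x = -1/8
Substitute back to find the minimum value:
f(-1/8) = 4 * (-1/8)^2 + 1 * (-1/8) - 10
= 1/16 - 1/8 - 10
= -161/16 ≈ -10.06

-10.06


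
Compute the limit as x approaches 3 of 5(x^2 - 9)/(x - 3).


Direct substitution gives 0/0, so we factor the numerator.
Factor: 5(x^2 - 9) = 5 * (x - 3)(x + 3)
Cancel the common factor (x - 3):
5(x^2 - 9)/(x - 3) = 5 * (x + 3)
Now substitute x = 3:
= 5 * (3 + 3) = 30

30


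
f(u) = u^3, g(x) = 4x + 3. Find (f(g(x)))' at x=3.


Using the chain rule: (f(g(x)))' = f'(g(x)) * g'(x)
First, find g(3):
g(3) = 4 * 3 + 3 = 15
Next, f'(u) = 3u^2
And g'(x) = 4
So f'(g(3)) * g'(3)
= 3 * 15^2 * 4
= 3 * 225 * 4
= 2700

2700


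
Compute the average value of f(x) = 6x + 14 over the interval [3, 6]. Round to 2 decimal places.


Average value = 1/(b-a) * integral from a to b of f(x) dx
First compute the integral of 6x + 14:
F(x) = 3x^2 + 14x
F(6) = 3 * 36 + 14 * 6 = 192
F(3) = 3 * 9 + 14 * 3 = 69
Integral = 192 - 69 = 123
Average = 123 / (6 - 3) = 123 / 3
= 41 = 41.00

41.00


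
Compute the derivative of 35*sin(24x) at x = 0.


Apply the chain rule to differentiate 35*sin(24x):
d/dx [35*sin(24x)]
= 35 * cos(24x) * d/dx(24x)
= 35 * 24 * cos(24x)
= 840 * cos(24x)
Evaluate at x = 0:
= 840 * cos(0)
= 840 * 1
= 840

840


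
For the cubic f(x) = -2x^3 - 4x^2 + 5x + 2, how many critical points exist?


Find where f'(x) = 0:
f(x) = -2x^3 - 4x^2 + 5x + 2
f'(x) = -6x^2 - 8x + 5
This is a quadratic in x. Use the discriminant to count real roots.
Discriminant = (-8)^2 - 4 * (-6) * 5
= 64 - (-120)
= 184
Since discriminant > 0, f'(x) = 0 has 2 real solutions.
Number of critical points: 2

2


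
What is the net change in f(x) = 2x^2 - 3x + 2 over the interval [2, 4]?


Net change = f(b) - f(a)
f(x) = 2x^2 - 3x + 2
Compute f(4):
f(4) = 2 * 4^2 - 3 * 4 + 2
= 32 - 12 + 2
= 22
Compute f(2):
f(2) = 2 * 2^2 - 3 * 2 + 2
= 8 - 6 + 2
= 4
Net change = 22 - 4 = 18

18


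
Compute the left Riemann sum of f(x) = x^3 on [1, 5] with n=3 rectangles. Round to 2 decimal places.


Left Riemann sum uses left endpoints of each subinterval.
Interval: [1, 5], n = 3
dx = (5 - 1) / 3 = 4/3
Left endpoints: [1, 7/3, 11/3]
f values: [1, 343/27, 1331/27]
Sum = dx * (sum of f values)
= 4/3 * 63
= 84 = 84.00

84.00


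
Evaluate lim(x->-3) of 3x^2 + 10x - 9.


Since polynomials are continuous, we use direct substitution.
lim(x->-3) of 3x^2 + 10x - 9
= 3 * (-3)^2 + 10 * (-3) - 9
= 27 - 30 - 9
= -12

-12


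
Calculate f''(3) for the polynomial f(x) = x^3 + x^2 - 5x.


First derivative:
f'(x) = 3x^2 + 2x - 5
Second derivative:
f''(x) = 6x + 2
Substitute x = 3:
f''(3) = 6 * 3 + 2
= 18 + 2
= 20

20


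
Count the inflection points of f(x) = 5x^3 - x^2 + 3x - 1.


Inflection points occur where f''(x) = 0 and concavity changes.
f(x) = 5x^3 - x^2 + 3x - 1
f'(x) = 15x^2 - 2x + 3
f''(x) = 30x - 2
Set f''(x) = 0:
30x - 2 = 0
x = 2 / 30 = 1/15
Since f''(x) is linear (degree 1), it changes sign at this point.
Therefore there is exactly 1 inflection point.

1


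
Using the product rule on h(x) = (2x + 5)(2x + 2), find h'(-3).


Let u(x) = 2x + 5 and v(x) = 2x + 2
u'(x) = 2
v'(x) = 2
Product rule: h'(x) = u'(x)*v(x) + u(x)*v'(x)
= 2 * (2x + 2) + (2x + 5) * 2
At x = -3:
u(-3) = 2 * (-3) + 5 = -1
v(-3) = 2 * (-3) + 2 = -4
h'(-3) = 2 * (-4) + (-1) * 2
= -8 - 2
= -10

-10


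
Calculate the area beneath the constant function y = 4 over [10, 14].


The area under a constant function y = 4 is a rectangle.
Width = 14 - 10 = 4
Height = 4
Area = width * height
= 4 * 4
= 16

16


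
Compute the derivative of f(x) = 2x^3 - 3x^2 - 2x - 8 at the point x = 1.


Differentiate f(x) = 2x^3 - 3x^2 - 2x - 8 term by term:
f'(x) = 6x^2 - 6x - 2
Substitute x = 1:
f'(1) = 6 * 1^2 - 6 * 1 - 2
= 6 - 6 - 2
= -2

-2


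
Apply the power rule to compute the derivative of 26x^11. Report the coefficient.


We apply the power rule: d/dx [ax^n] = a*n * x^(n-1)
d/dx [26x^11]
= 26 * 11 * x^(11-1)
= 286x^10
The coefficient is 286

286


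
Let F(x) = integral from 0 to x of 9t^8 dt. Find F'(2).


By the Fundamental Theorem of Calculus (Part 1):
If F(x) = integral from 0 to x of f(t) dt, then F'(x) = f(x)
Here f(t) = 9t^8
So F'(x) = 9x^8
Evaluate at x = 2:
F'(2) = 9 * 2^8
= 9 * 256
= 2304

2304


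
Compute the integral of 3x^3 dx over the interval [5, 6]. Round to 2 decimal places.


Find the antiderivative of 3x^3:
F(x) = 3/4 * x^4
Apply the Fundamental Theorem of Calculus:
F(6) - F(5)
= 3/4 * 6^4 - 3/4 * 5^4
= 3/4 * (1296 - 625)
= 3/4 * 671
= 2013/4 = 503.25

503.25


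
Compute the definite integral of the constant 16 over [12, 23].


The integral of a constant k over [a, b] equals k * (b - a).
integral from 12 to 23 of 16 dx
= 16 * (23 - 12)
= 16 * 11
= 176

176


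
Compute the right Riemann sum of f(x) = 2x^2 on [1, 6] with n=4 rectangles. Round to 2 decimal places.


Right Riemann sum uses right endpoints of each subinterval.
Interval: [1, 6], n = 4
dx = (6 - 1) / 4 = 5/4
Right endpoints: [9/4, 7/2, 19/4, 6]
f values: [81/8, 49/2, 361/8, 72]
Sum = dx * (sum of f values)
= 5/4 * 607/4
= 3035/16 ≈ 189.69

189.69


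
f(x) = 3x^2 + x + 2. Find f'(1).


Differentiate term by term using power and sum rules:
f(x) = 3x^2 + x + 2
f'(x) = 6x + 1
Substitute x = 1:
f'(1) = 6 * 1 + 1
= 6 + 1
= 7

7


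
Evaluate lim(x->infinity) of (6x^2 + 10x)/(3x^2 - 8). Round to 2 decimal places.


For limits at infinity with equal-degree polynomials,
we compare leading coefficients.
Numerator leading term: 6x^2
Denominator leading term: 3x^2
Divide both by x^2:
lim = (6 + 10/x) / (3 - 8/x^2)
As x -> infinity, the 1/x and 1/x^2 terms vanish:
= 6/3 = 2 = 2.00

2.00


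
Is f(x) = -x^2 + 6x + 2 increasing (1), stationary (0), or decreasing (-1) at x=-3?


Compute f'(x) to determine behavior:
f'(x) = -2x + 6
f'(-3) = -2 * (-3) + 6
= 6 + 6
= 12
Since f'(-3) > 0, the function is increasing (1)

1


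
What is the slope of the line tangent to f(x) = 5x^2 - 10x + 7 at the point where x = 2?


The slope of the tangent line equals f'(x) at the point.
f(x) = 5x^2 - 10x + 7
f'(x) = 10x - 10
At x = 2:
f'(2) = 10 * 2 - 10
= 20 - 10
= 10

10


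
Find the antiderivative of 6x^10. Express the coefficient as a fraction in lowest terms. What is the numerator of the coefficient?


Apply the power rule for integration:
integral of ax^n dx = a/(n+1) * x^(n+1) + C
integral of 6x^10 dx
= 6/11 * x^11 + C
The coefficient in lowest terms is 6/11, and its numerator is 6

6


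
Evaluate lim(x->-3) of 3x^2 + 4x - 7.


Since polynomials are continuous, we use direct substitution.
lim(x->-3) of 3x^2 + 4x - 7
= 3 * (-3)^2 + 4 * (-3) - 7
= 27 - 12 - 7
= 8

8


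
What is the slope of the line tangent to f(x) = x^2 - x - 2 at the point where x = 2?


The slope of the tangent line equals f'(x) at the point.
f(x) = x^2 - x - 2
f'(x) = 2x - 1
At x = 2:
f'(2) = 2 * 2 - 1
= 4 - 1
= 3

3


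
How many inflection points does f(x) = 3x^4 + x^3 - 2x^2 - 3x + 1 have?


Inflection points occur where f''(x) = 0 and concavity changes.
f(x) = 3x^4 + x^3 - 2x^2 - 3x + 1
f'(x) = 12x^3 + 3x^2 - 4x - 3
f''(x) = 36x^2 + 6x - 4
This is a quadratic in x. Use the discriminant to count real roots.
Discriminant = (6)^2 - 4 * 36 * (-4)
= 36 - (-576)
= 612
Since discriminant > 0, f''(x) = 0 has 2 distinct real solutions.
A quadratic with two distinct real roots changes sign at each root, so concavity changes at both.
Number of inflection points: 2

2


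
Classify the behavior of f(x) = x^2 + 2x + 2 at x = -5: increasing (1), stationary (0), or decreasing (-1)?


Compute f'(x) to determine behavior:
f'(x) = 2x + 2
f'(-5) = 2 * (-5) + 2
= -10 + 2
= -8
Since f'(-5) < 0, the function is decreasing (-1)

-1


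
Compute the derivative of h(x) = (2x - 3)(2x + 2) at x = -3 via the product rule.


Let u(x) = 2x - 3 and v(x) = 2x + 2
u'(x) = 2
v'(x) = 2
Product rule: h'(x) = u'(x)*v(x) + u(x)*v'(x)
= 2 * (2x + 2) + (2x - 3) * 2
At x = -3:
u(-3) = 2 * (-3) - 3 = -9
v(-3) = 2 * (-3) + 2 = -4
h'(-3) = 2 * (-4) + (-9) * 2
= -8 - 18
= -26

-26


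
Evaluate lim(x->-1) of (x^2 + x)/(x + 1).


Direct substitution gives 0/0, so we factor the numerator.
Factor: (x^2 + x) = (x + 1)(x)
Cancel the common factor (x + 1):
(x^2 + x)/(x + 1) = (x)
Now substitute x = -1:
= (-1) - (0) = -1

-1


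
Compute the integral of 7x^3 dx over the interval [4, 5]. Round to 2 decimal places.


Find the antiderivative of 7x^3:
F(x) = 7/4 * x^4
Apply the Fundamental Theorem of Calculus:
F(5) - F(4)
= 7/4 * 5^4 - 7/4 * 4^4
= 7/4 * (625 - 256)
= 7/4 * 369
= 2583/4 = 645.75

645.75


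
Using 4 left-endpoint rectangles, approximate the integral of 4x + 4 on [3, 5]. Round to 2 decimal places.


Left Riemann sum uses left endpoints of each subinterval.
Interval: [3, 5], n = 4
dx = (5 - 3) / 4 = 1/2
Left endpoints: [3, 7/2, 4, 9/2]
f values: [16, 18, 20, 22]
Sum = dx * (sum of f values)
= 1/2 * 76
= 38 = 38.00

38.00


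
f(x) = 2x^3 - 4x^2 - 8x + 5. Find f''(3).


First derivative:
f'(x) = 6x^2 - 8x - 8
Second derivative:
f''(x) = 12x - 8
Substitute x = 3:
f''(3) = 12 * 3 - 8
= 36 - 8
= 28

28


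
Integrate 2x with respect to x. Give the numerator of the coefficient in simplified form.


Apply the power rule for integration:
integral of ax^n dx = a/(n+1) * x^(n+1) + C
integral of 2x dx
= 2/2 * x^2 + C
= 1 * x^2 + C
The coefficient in lowest terms is 1 = 1/1, so its numerator is 1

1


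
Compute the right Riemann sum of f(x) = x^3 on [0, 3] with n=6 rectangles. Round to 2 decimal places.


Right Riemann sum uses right endpoints of each subinterval.
Interval: [0, 3], n = 6
dx = (3 - 0) / 6 = 1/2
Right endpoints: [1/2, 1, 3/2, 2, 5/2, 3]
f values: [1/8, 1, 27/8, 8, 125/8, 27]
Sum = dx * (sum of f values)
= 1/2 * 441/8
= 441/16 ≈ 27.56

27.56


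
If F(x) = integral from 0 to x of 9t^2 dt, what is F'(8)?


By the Fundamental Theorem of Calculus (Part 1):
If F(x) = integral from 0 to x of f(t) dt, then F'(x) = f(x)
Here f(t) = 9t^2
So F'(x) = 9x^2
Evaluate at x = 8:
F'(8) = 9 * 8^2
= 9 * 64
= 576

576


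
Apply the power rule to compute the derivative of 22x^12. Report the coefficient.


We apply the power rule: d/dx [ax^n] = a*n * x^(n-1)
d/dx [22x^12]
= 22 * 12 * x^(12-1)
= 264x^11
The coefficient is 264

264


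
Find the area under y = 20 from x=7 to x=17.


The area under a constant function y = 20 is a rectangle.
Width = 17 - 7 = 10
Height = 20
Area = width * height
= 10 * 20
= 200

200


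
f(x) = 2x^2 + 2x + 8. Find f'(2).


Differentiate term by term using power and sum rules:
f(x) = 2x^2 + 2x + 8
f'(x) = 4x + 2
Substitute x = 2:
f'(2) = 4 * 2 + 2
= 8 + 2
= 10

10


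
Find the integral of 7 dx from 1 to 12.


The integral of a constant k over [a, b] equals k * (b - a).
integral from 1 to 12 of 7 dx
= 7 * (12 - 1)
= 7 * 11
= 77

77


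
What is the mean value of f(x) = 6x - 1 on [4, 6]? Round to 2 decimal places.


Average value = 1/(b-a) * integral from a to b of f(x) dx
First compute the integral of 6x - 1:
F(x) = 3x^2 - x
F(6) = 3 * 36 - 1 * 6 = 102
F(4) = 3 * 16 - 1 * 4 = 44
Integral = 102 - 44 = 58
Average = 58 / (6 - 4) = 58 / 2
= 29 = 29.00

29.00


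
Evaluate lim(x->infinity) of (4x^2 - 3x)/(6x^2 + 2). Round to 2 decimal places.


For limits at infinity with equal-degree polynomials,
we compare leading coefficients.
Numerator leading term: 4x^2
Denominator leading term: 6x^2
Divide both by x^2:
lim = (4 - 3/x) / (6 + 2/x^2)
As x -> infinity, the 1/x and 1/x^2 terms vanish:
= 4/6 = 2/3 ≈ 0.67

0.67


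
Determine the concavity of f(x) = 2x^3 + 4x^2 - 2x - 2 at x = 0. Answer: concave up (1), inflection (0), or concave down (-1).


Concavity is determined by the sign of f''(x).
f(x) = 2x^3 + 4x^2 - 2x - 2
f'(x) = 6x^2 + 8x - 2
f''(x) = 12x + 8
f''(0) = 12 * 0 + 8
= 0 + 8
= 8
Since f''(0) > 0, the function is concave up (1)

1


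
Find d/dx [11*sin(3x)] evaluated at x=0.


Apply the chain rule to differentiate 11*sin(3x):
d/dx [11*sin(3x)]
= 11 * cos(3x) * d/dx(3x)
= 11 * 3 * cos(3x)
= 33 * cos(3x)
Evaluate at x = 0:
= 33 * cos(0)
= 33 * 1
= 33

33


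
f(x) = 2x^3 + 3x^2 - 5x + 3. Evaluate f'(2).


Differentiate f(x) = 2x^3 + 3x^2 - 5x + 3 term by term:
f'(x) = 6x^2 + 6x - 5
Substitute x = 2:
f'(2) = 6 * 2^2 + 6 * 2 - 5
= 24 + 12 - 5
= 31

31


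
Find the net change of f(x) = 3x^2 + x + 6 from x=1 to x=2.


Net change = f(b) - f(a)
f(x) = 3x^2 + x + 6
Compute f(2):
f(2) = 3 * 2^2 + 1 * 2 + 6
= 12 + 2 + 6
= 20
Compute f(1):
f(1) = 3 * 1^2 + 1 * 1 + 6
= 3 + 1 + 6
= 10
Net change = 20 - 10 = 10

10


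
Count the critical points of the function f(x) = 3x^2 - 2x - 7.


Find where f'(x) = 0:
f'(x) = 6x - 2
Set f'(x) = 0:
6x - 2 = 0
x = 2 / 6 = 1/3
This is a linear equation in x, so there is exactly one solution.
Number of critical points: 1

1


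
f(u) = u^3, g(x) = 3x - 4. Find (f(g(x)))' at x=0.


Using the chain rule: (f(g(x)))' = f'(g(x)) * g'(x)
First, find g(0):
g(0) = 3 * 0 - 4 = -4
Next, f'(u) = 3u^2
And g'(x) = 3
So f'(g(0)) * g'(0)
= 3 * (-4)^2 * 3
= 3 * 16 * 3
= 144

144


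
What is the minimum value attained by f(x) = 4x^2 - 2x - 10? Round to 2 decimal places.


For a quadratic f(x) = ax^2 + bx + c with a > 0, the minimum is at the vertex.
Vertex x-coordinate: x = -b/(2a)
x = -(-2) / (2 * 4)
x = 2/8 = 1/4
Substitute back to find the minimum value:
f(1/4) = 4 * (1/4)^2 - 2 * (1/4) - 10
= 1/4 - 1/2 - 10
= -41/4 = -10.25

-10.25


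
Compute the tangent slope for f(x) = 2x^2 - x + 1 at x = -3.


The slope of the tangent line equals f'(x) at the point.
f(x) = 2x^2 - x + 1
f'(x) = 4x - 1
At x = -3:
f'(-3) = 4 * (-3) - 1
= -12 - 1
= -13

-13


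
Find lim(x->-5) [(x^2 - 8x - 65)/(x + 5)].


Direct substitution gives 0/0, so we factor the numerator.
Factor: (x^2 - 8x - 65) = (x + 5)(x - 13)
Cancel the common factor (x + 5):
(x^2 - 8x - 65)/(x + 5) = (x - 13)
Now substitute x = -5:
= (-5) - (13) = -18

-18


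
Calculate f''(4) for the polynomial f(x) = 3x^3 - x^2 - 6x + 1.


First derivative:
f'(x) = 9x^2 - 2x - 6
Second derivative:
f''(x) = 18x - 2
Substitute x = 4:
f''(4) = 18 * 4 - 2
= 72 - 2
= 70

70


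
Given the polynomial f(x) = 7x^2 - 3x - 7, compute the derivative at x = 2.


Differentiate term by term using power and sum rules:
f(x) = 7x^2 - 3x - 7
f'(x) = 14x - 3
Substitute x = 2:
f'(2) = 14 * 2 - 3
= 28 - 3
= 25

25


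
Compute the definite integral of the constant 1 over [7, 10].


The integral of a constant k over [a, b] equals k * (b - a).
integral from 7 to 10 of 1 dx
= 1 * (10 - 7)
= 1 * 3
= 3

3


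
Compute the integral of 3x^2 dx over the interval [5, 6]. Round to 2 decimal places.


Find the antiderivative of 3x^2:
F(x) = 3/3 * x^3
Apply the Fundamental Theorem of Calculus:
F(6) - F(5)
= 3/3 * 6^3 - 3/3 * 5^3
= 3/3 * (216 - 125)
= 3/3 * 91
= 91 = 91.00

91.00


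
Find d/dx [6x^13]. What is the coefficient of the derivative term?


We apply the power rule: d/dx [ax^n] = a*n * x^(n-1)
d/dx [6x^13]
= 6 * 13 * x^(13-1)
= 78x^12
The coefficient is 78

78


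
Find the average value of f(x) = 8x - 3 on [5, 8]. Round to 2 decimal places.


Average value = 1/(b-a) * integral from a to b of f(x) dx
First compute the integral of 8x - 3:
F(x) = 4x^2 - 3x
F(8) = 4 * 64 - 3 * 8 = 232
F(5) = 4 * 25 - 3 * 5 = 85
Integral = 232 - 85 = 147
Average = 147 / (8 - 5) = 147 / 3
= 49 = 49.00

49.00


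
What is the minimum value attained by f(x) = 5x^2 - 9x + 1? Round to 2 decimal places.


For a quadratic f(x) = ax^2 + bx + c with a > 0, the minimum is at the vertex.
Vertex x-coordinate: x = -b/(2a)
x = -(-9) / (2 * 5)
x = 9/10
Substitute back to find the minimum value:
f(9/10) = 5 * (9/10)^2 - 9 * (9/10) + 1
= 81/20 - 81/10 + 1
= -61/20 = -3.05

-3.05


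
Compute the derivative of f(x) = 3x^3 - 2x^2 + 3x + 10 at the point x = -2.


Differentiate f(x) = 3x^3 - 2x^2 + 3x + 10 term by term:
f'(x) = 9x^2 - 4x + 3
Substitute x = -2:
f'(-2) = 9 * (-2)^2 - 4 * (-2) + 3
= 36 + 8 + 3
= 47

47


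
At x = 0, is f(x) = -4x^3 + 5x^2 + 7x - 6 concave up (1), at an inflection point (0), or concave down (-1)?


Concavity is determined by the sign of f''(x).
f(x) = -4x^3 + 5x^2 + 7x - 6
f'(x) = -12x^2 + 10x + 7
f''(x) = -24x + 10
f''(0) = -24 * 0 + 10
= 0 + 10
= 10
Since f''(0) > 0, the function is concave up (1)

1


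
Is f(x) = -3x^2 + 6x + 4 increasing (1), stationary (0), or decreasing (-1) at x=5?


Compute f'(x) to determine behavior:
f'(x) = -6x + 6
f'(5) = -6 * 5 + 6
= -30 + 6
= -24
Since f'(5) < 0, the function is decreasing (-1)

-1


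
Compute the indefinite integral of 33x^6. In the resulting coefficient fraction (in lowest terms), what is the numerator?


Apply the power rule for integration:
integral of ax^n dx = a/(n+1) * x^(n+1) + C
integral of 33x^6 dx
= 33/7 * x^7 + C
The coefficient in lowest terms is 33/7, and its numerator is 33

33


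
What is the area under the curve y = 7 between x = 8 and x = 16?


The area under a constant function y = 7 is a rectangle.
Width = 16 - 8 = 8
Height = 7
Area = width * height
= 8 * 7
= 56

56


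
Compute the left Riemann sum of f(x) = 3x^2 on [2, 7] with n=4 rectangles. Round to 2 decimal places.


Left Riemann sum uses left endpoints of each subinterval.
Interval: [2, 7], n = 4
dx = (7 - 2) / 4 = 5/4
Left endpoints: [2, 13/4, 9/2, 23/4]
f values: [12, 507/16, 243/4, 1587/16]
Sum = dx * (sum of f values)
= 5/4 * 1629/8
= 8145/32 ≈ 254.53

254.53


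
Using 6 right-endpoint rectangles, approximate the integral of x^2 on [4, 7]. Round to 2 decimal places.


Right Riemann sum uses right endpoints of each subinterval.
Interval: [4, 7], n = 6
dx = (7 - 4) / 6 = 1/2
Right endpoints: [9/2, 5, 11/2, 6, 13/2, 7]
f values: [81/4, 25, 121/4, 36, 169/4, 49]
Sum = dx * (sum of f values)
= 1/2 * 811/4
= 811/8 ≈ 101.38

101.38
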